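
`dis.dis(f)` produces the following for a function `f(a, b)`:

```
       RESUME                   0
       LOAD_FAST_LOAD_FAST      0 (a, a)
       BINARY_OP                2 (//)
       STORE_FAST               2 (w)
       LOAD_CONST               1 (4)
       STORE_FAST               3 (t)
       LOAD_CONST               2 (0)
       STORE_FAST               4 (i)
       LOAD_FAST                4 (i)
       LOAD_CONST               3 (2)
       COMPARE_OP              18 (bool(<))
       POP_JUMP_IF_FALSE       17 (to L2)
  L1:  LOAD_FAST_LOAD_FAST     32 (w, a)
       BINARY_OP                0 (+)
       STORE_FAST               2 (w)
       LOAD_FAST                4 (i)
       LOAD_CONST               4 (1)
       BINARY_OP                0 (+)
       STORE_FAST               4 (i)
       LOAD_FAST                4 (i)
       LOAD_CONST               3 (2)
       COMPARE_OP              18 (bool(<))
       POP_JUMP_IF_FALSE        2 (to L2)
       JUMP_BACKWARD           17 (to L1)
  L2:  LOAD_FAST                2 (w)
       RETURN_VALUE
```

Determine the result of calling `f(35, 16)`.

71

LOAD_FAST_LOAD_FAST a,a → push 35,35. Stack: [35, 35]
BINARY_OP // → 35 // 35 = 1. Stack: [1]
STORE_FAST w → w=1. Stack: []
LOAD_CONST → push 4. Stack: [4]
STORE_FAST t → t=4. Stack: []
LOAD_CONST → push 0. Stack: [0]
STORE_FAST i → i=0. Stack: []
LOAD_FAST i → push 0. Stack: [0]
LOAD_CONST → push 2. Stack: [0, 2]
COMPARE_OP bool(<) → 0 vs 2 = True. Stack: [True]
POP_JUMP_IF_FALSE → pop True; no jump. Stack: []
LOAD_FAST_LOAD_FAST w,a → push 1,35. Stack: [1, 35]
BINARY_OP + → 1 + 35 = 36. Stack: [36]
STORE_FAST w → w=36. Stack: []
LOAD_FAST i → push 0. Stack: [0]
LOAD_CONST → push 1. Stack: [0, 1]
BINARY_OP + → 0 + 1 = 1. Stack: [1]
STORE_FAST i → i=1. Stack: []
LOAD_FAST i → push 1. Stack: [1]
LOAD_CONST → push 2. Stack: [1, 2]
COMPARE_OP bool(<) → 1 vs 2 = True. Stack: [True]
POP_JUMP_IF_FALSE → pop True; no jump. Stack: []
LOAD_FAST_LOAD_FAST w,a → push 36,35. Stack: [36, 35]
BINARY_OP + → 36 + 35 = 71. Stack: [71]
STORE_FAST w → w=71. Stack: []
LOAD_FAST i → push 1. Stack: [1]
LOAD_CONST → push 1. Stack: [1, 1]
BINARY_OP + → 1 + 1 = 2. Stack: [2]
STORE_FAST i → i=2. Stack: []
LOAD_FAST i → push 2. Stack: [2]
LOAD_CONST → push 2. Stack: [2, 2]
COMPARE_OP bool(<) → 2 vs 2 = False. Stack: [False]
POP_JUMP_IF_FALSE → pop False; jump. Stack: []
LOAD_FAST w → push 71. Stack: [71]
RETURN_VALUE → return 71.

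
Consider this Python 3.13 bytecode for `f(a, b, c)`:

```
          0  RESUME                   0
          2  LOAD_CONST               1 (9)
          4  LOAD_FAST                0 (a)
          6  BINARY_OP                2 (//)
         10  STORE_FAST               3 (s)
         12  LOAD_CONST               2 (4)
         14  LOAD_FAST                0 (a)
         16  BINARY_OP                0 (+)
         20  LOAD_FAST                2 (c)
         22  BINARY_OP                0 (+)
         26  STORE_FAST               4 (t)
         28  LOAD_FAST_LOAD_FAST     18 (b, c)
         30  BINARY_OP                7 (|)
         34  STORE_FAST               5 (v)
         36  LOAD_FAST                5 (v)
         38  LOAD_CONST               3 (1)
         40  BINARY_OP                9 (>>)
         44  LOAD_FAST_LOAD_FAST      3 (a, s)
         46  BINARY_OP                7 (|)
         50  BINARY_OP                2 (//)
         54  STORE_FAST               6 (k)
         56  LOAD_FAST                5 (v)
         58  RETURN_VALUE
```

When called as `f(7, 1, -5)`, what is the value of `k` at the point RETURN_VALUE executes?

-1

LOAD_CONST → push 9. Stack: [9]
LOAD_FAST a → push 7. Stack: [9, 7]
BINARY_OP // → 9 // 7 = 1. Stack: [1]
STORE_FAST s → s=1. Stack: []
LOAD_CONST → push 4. Stack: [4]
LOAD_FAST a → push 7. Stack: [4, 7]
BINARY_OP + → 4 + 7 = 11. Stack: [11]
LOAD_FAST c → push -5. Stack: [11, -5]
BINARY_OP + → 11 + -5 = 6. Stack: [6]
STORE_FAST t → t=6. Stack: []
LOAD_FAST_LOAD_FAST b,c → push 1,-5. Stack: [1, -5]
BINARY_OP | → 1 | -5 = -5. Stack: [-5]
STORE_FAST v → v=-5. Stack: []
LOAD_FAST v → push -5. Stack: [-5]
LOAD_CONST → push 1. Stack: [-5, 1]
BINARY_OP >> → -5 >> 1 = -3. Stack: [-3]
LOAD_FAST_LOAD_FAST a,s → push 7,1. Stack: [-3, 7, 1]
BINARY_OP | → 7 | 1 = 7. Stack: [-3, 7]
BINARY_OP // → -3 // 7 = -1. Stack: [-1]
STORE_FAST k → k=-1. Stack: []
LOAD_FAST v → push -5. Stack: [-5]
RETURN_VALUE → return -5.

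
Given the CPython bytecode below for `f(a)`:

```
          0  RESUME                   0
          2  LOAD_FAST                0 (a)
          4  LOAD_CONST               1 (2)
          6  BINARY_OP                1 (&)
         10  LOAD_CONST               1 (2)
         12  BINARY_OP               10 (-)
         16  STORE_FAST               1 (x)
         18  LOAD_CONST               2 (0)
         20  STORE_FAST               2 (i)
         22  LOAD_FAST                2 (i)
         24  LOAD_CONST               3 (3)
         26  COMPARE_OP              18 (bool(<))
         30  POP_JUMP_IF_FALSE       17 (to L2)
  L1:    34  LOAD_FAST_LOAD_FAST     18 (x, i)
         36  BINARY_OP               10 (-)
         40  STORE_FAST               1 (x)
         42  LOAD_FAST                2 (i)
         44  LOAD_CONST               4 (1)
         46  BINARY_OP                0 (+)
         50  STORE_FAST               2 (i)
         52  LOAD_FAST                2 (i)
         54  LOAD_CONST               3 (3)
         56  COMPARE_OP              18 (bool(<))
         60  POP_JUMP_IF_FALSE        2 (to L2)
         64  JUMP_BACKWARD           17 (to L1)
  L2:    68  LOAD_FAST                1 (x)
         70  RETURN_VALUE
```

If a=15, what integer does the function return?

-3

LOAD_FAST a → push 15. Stack: [15]
LOAD_CONST → push 2. Stack: [15, 2]
BINARY_OP & → 15 & 2 = 2. Stack: [2]
LOAD_CONST → push 2. Stack: [2, 2]
BINARY_OP - → 2 - 2 = 0. Stack: [0]
STORE_FAST x → x=0. Stack: []
LOAD_CONST → push 0. Stack: [0]
STORE_FAST i → i=0. Stack: []
LOAD_FAST i → push 0. Stack: [0]
LOAD_CONST → push 3. Stack: [0, 3]
COMPARE_OP bool(<) → 0 vs 3 = True. Stack: [True]
POP_JUMP_IF_FALSE → pop True; no jump. Stack: []
LOAD_FAST_LOAD_FAST x,i → push 0,0. Stack: [0, 0]
BINARY_OP - → 0 - 0 = 0. Stack: [0]
STORE_FAST x → x=0. Stack: []
LOAD_FAST i → push 0. Stack: [0]
LOAD_CONST → push 1. Stack: [0, 1]
BINARY_OP + → 0 + 1 = 1. Stack: [1]
STORE_FAST i → i=1. Stack: []
LOAD_FAST i → push 1. Stack: [1]
LOAD_CONST → push 3. Stack: [1, 3]
COMPARE_OP bool(<) → 1 vs 3 = True. Stack: [True]
POP_JUMP_IF_FALSE → pop True; no jump. Stack: []
LOAD_FAST_LOAD_FAST x,i → push 0,1. Stack: [0, 1]
BINARY_OP - → 0 - 1 = -1. Stack: [-1]
STORE_FAST x → x=-1. Stack: []
LOAD_FAST i → push 1. Stack: [1]
LOAD_CONST → push 1. Stack: [1, 1]
BINARY_OP + → 1 + 1 = 2. Stack: [2]
STORE_FAST i → i=2. Stack: []
LOAD_FAST i → push 2. Stack: [2]
LOAD_CONST → push 3. Stack: [2, 3]
COMPARE_OP bool(<) → 2 vs 3 = True. Stack: [True]
POP_JUMP_IF_FALSE → pop True; no jump. Stack: []
LOAD_FAST_LOAD_FAST x,i → push -1,2. Stack: [-1, 2]
BINARY_OP - → -1 - 2 = -3. Stack: [-3]
STORE_FAST x → x=-3. Stack: []
LOAD_FAST i → push 2. Stack: [2]
LOAD_CONST → push 1. Stack: [2, 1]
BINARY_OP + → 2 + 1 = 3. Stack: [3]
STORE_FAST i → i=3. Stack: []
LOAD_FAST i → push 3. Stack: [3]
LOAD_CONST → push 3. Stack: [3, 3]
COMPARE_OP bool(<) → 3 vs 3 = False. Stack: [False]
POP_JUMP_IF_FALSE → pop False; jump. Stack: []
LOAD_FAST x → push -3. Stack: [-3]
RETURN_VALUE → return -3.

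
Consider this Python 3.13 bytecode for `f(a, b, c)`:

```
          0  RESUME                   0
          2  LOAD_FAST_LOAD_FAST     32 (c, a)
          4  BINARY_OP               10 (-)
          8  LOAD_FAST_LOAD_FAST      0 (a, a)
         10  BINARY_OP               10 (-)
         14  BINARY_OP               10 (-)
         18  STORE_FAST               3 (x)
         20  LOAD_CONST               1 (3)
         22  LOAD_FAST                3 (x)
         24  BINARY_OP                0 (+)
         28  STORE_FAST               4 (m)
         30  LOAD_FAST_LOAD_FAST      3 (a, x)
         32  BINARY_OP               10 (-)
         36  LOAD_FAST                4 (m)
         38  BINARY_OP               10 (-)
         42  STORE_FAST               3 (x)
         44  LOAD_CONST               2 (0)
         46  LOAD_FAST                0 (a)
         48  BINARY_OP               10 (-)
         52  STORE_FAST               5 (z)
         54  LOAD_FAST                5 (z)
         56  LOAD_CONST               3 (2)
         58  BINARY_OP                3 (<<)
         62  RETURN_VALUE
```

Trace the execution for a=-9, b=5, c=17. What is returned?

LOAD_FAST_LOAD_FAST c,a → push 17,-9. Stack: [17, -9]
BINARY_OP - → 17 - -9 = 26. Stack: [26]
LOAD_FAST_LOAD_FAST a,a → push -9,-9. Stack: [26, -9, -9]
BINARY_OP - → -9 - -9 = 0. Stack: [26, 0]
BINARY_OP - → 26 - 0 = 26. Stack: [26]
STORE_FAST x → x=26. Stack: []
LOAD_CONST → push 3. Stack: [3]
LOAD_FAST x → push 26. Stack: [3, 26]
BINARY_OP + → 3 + 26 = 29. Stack: [29]
STORE_FAST m → m=29. Stack: []
LOAD_FAST_LOAD_FAST a,x → push -9,26. Stack: [-9, 26]
BINARY_OP - → -9 - 26 = -35. Stack: [-35]
LOAD_FAST m → push 29. Stack: [-35, 29]
BINARY_OP - → -35 - 29 = -64. Stack: [-64]
STORE_FAST x → x=-64. Stack: []
LOAD_CONST → push 0. Stack: [0]
LOAD_FAST a → push -9. Stack: [0, -9]
BINARY_OP - → 0 - -9 = 9. Stack: [9]
STORE_FAST z → z=9. Stack: []
LOAD_FAST z → push 9. Stack: [9]
LOAD_CONST → push 2. Stack: [9, 2]
BINARY_OP << → 9 << 2 = 36. Stack: [36]
RETURN_VALUE → return 36.

36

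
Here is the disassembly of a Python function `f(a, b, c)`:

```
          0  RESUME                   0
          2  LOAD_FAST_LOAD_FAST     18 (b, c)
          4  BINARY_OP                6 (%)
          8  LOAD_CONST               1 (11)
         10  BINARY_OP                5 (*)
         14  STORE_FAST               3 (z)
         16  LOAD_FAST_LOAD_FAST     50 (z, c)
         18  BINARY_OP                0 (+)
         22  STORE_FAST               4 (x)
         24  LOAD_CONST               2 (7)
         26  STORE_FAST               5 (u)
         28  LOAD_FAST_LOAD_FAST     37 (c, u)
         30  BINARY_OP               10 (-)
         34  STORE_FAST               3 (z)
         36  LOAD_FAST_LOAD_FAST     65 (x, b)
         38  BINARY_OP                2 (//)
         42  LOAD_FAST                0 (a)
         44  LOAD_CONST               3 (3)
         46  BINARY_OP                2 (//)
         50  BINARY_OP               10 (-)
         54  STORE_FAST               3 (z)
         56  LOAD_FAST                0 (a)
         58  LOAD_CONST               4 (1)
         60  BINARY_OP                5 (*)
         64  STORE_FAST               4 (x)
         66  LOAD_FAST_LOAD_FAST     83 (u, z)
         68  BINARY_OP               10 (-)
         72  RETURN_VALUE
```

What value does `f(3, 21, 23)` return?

-4

LOAD_FAST_LOAD_FAST b,c → push 21,23. Stack: [21, 23]
BINARY_OP % → 21 % 23 = 21. Stack: [21]
LOAD_CONST → push 11. Stack: [21, 11]
BINARY_OP * → 21 * 11 = 231. Stack: [231]
STORE_FAST z → z=231. Stack: []
LOAD_FAST_LOAD_FAST z,c → push 231,23. Stack: [231, 23]
BINARY_OP + → 231 + 23 = 254. Stack: [254]
STORE_FAST x → x=254. Stack: []
LOAD_CONST → push 7. Stack: [7]
STORE_FAST u → u=7. Stack: []
LOAD_FAST_LOAD_FAST c,u → push 23,7. Stack: [23, 7]
BINARY_OP - → 23 - 7 = 16. Stack: [16]
STORE_FAST z → z=16. Stack: []
LOAD_FAST_LOAD_FAST x,b → push 254,21. Stack: [254, 21]
BINARY_OP // → 254 // 21 = 12. Stack: [12]
LOAD_FAST a → push 3. Stack: [12, 3]
LOAD_CONST → push 3. Stack: [12, 3, 3]
BINARY_OP // → 3 // 3 = 1. Stack: [12, 1]
BINARY_OP - → 12 - 1 = 11. Stack: [11]
STORE_FAST z → z=11. Stack: []
LOAD_FAST a → push 3. Stack: [3]
LOAD_CONST → push 1. Stack: [3, 1]
BINARY_OP * → 3 * 1 = 3. Stack: [3]
STORE_FAST x → x=3. Stack: []
LOAD_FAST_LOAD_FAST u,z → push 7,11. Stack: [7, 11]
BINARY_OP - → 7 - 11 = -4. Stack: [-4]
RETURN_VALUE → return -4.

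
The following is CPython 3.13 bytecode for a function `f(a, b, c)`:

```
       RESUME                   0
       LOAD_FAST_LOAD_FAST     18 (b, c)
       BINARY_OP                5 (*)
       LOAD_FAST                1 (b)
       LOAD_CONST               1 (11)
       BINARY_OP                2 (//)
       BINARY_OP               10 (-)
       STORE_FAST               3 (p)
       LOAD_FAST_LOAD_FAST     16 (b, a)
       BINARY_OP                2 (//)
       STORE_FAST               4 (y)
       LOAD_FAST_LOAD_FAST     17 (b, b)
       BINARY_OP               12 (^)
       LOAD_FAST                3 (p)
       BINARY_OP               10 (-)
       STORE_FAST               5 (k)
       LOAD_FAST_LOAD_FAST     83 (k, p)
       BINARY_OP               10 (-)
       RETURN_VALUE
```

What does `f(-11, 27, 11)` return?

-590

LOAD_FAST_LOAD_FAST b,c → push 27,11. Stack: [27, 11]
BINARY_OP * → 27 * 11 = 297. Stack: [297]
LOAD_FAST b → push 27. Stack: [297, 27]
LOAD_CONST → push 11. Stack: [297, 27, 11]
BINARY_OP // → 27 // 11 = 2. Stack: [297, 2]
BINARY_OP - → 297 - 2 = 295. Stack: [295]
STORE_FAST p → p=295. Stack: []
LOAD_FAST_LOAD_FAST b,a → push 27,-11. Stack: [27, -11]
BINARY_OP // → 27 // -11 = -3. Stack: [-3]
STORE_FAST y → y=-3. Stack: []
LOAD_FAST_LOAD_FAST b,b → push 27,27. Stack: [27, 27]
BINARY_OP ^ → 27 ^ 27 = 0. Stack: [0]
LOAD_FAST p → push 295. Stack: [0, 295]
BINARY_OP - → 0 - 295 = -295. Stack: [-295]
STORE_FAST k → k=-295. Stack: []
LOAD_FAST_LOAD_FAST k,p → push -295,295. Stack: [-295, 295]
BINARY_OP - → -295 - 295 = -590. Stack: [-590]
RETURN_VALUE → return -590.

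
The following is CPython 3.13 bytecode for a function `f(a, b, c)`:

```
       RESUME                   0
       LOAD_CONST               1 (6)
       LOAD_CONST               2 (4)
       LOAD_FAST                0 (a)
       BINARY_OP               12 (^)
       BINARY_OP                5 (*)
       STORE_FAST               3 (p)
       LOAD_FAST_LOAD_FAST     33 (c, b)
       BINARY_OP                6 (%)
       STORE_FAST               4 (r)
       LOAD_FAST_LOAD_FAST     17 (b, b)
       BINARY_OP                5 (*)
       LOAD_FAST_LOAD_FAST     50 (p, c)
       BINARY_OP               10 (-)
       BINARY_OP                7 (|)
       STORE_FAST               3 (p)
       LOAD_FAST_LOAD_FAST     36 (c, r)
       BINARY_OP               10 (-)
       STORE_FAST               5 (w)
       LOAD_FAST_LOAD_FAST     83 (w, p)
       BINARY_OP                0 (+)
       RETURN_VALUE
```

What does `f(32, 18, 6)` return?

LOAD_CONST → push 6. Stack: [6]
LOAD_CONST → push 4. Stack: [6, 4]
LOAD_FAST a → push 32. Stack: [6, 4, 32]
BINARY_OP ^ → 4 ^ 32 = 36. Stack: [6, 36]
BINARY_OP * → 6 * 36 = 216. Stack: [216]
STORE_FAST p → p=216. Stack: []
LOAD_FAST_LOAD_FAST c,b → push 6,18. Stack: [6, 18]
BINARY_OP % → 6 % 18 = 6. Stack: [6]
STORE_FAST r → r=6. Stack: []
LOAD_FAST_LOAD_FAST b,b → push 18,18. Stack: [18, 18]
BINARY_OP * → 18 * 18 = 324. Stack: [324]
LOAD_FAST_LOAD_FAST p,c → push 216,6. Stack: [324, 216, 6]
BINARY_OP - → 216 - 6 = 210. Stack: [324, 210]
BINARY_OP | → 324 | 210 = 470. Stack: [470]
STORE_FAST p → p=470. Stack: []
LOAD_FAST_LOAD_FAST c,r → push 6,6. Stack: [6, 6]
BINARY_OP - → 6 - 6 = 0. Stack: [0]
STORE_FAST w → w=0. Stack: []
LOAD_FAST_LOAD_FAST w,p → push 0,470. Stack: [0, 470]
BINARY_OP + → 0 + 470 = 470. Stack: [470]
RETURN_VALUE → return 470.

470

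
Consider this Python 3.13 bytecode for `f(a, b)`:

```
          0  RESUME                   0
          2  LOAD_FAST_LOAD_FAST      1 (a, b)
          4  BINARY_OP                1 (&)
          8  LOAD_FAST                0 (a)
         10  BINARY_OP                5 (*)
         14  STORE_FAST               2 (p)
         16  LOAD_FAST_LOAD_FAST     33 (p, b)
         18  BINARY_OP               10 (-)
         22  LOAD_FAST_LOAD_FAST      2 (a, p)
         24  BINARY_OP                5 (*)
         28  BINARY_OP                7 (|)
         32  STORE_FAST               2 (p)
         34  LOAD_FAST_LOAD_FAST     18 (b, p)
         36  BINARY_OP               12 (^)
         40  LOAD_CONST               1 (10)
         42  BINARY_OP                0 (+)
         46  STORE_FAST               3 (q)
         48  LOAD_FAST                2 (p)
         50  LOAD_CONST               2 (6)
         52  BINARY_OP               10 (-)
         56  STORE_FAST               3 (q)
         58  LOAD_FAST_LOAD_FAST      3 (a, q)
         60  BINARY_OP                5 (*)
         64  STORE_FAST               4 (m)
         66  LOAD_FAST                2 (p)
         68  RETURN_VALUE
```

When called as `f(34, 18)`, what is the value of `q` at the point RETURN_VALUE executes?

2356

LOAD_FAST_LOAD_FAST a,b → push 34,18. Stack: [34, 18]
BINARY_OP & → 34 & 18 = 2. Stack: [2]
LOAD_FAST a → push 34. Stack: [2, 34]
BINARY_OP * → 2 * 34 = 68. Stack: [68]
STORE_FAST p → p=68. Stack: []
LOAD_FAST_LOAD_FAST p,b → push 68,18. Stack: [68, 18]
BINARY_OP - → 68 - 18 = 50. Stack: [50]
LOAD_FAST_LOAD_FAST a,p → push 34,68. Stack: [50, 34, 68]
BINARY_OP * → 34 * 68 = 2312. Stack: [50, 2312]
BINARY_OP | → 50 | 2312 = 2362. Stack: [2362]
STORE_FAST p → p=2362. Stack: []
LOAD_FAST_LOAD_FAST b,p → push 18,2362. Stack: [18, 2362]
BINARY_OP ^ → 18 ^ 2362 = 2344. Stack: [2344]
LOAD_CONST → push 10. Stack: [2344, 10]
BINARY_OP + → 2344 + 10 = 2354. Stack: [2354]
STORE_FAST q → q=2354. Stack: []
LOAD_FAST p → push 2362. Stack: [2362]
LOAD_CONST → push 6. Stack: [2362, 6]
BINARY_OP - → 2362 - 6 = 2356. Stack: [2356]
STORE_FAST q → q=2356. Stack: []
LOAD_FAST_LOAD_FAST a,q → push 34,2356. Stack: [34, 2356]
BINARY_OP * → 34 * 2356 = 80104. Stack: [80104]
STORE_FAST m → m=80104. Stack: []
LOAD_FAST p → push 2362. Stack: [2362]
RETURN_VALUE → return 2362.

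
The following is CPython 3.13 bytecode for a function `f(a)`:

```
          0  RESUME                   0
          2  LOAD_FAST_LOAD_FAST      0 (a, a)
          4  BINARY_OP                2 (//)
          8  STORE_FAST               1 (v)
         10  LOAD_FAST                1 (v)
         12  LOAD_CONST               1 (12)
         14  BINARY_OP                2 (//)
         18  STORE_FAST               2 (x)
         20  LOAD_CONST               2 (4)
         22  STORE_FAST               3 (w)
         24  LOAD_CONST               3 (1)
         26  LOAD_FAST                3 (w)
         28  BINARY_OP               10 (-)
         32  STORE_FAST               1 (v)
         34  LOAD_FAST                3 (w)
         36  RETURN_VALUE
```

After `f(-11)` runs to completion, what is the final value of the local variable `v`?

LOAD_FAST_LOAD_FAST a,a → push -11,-11. Stack: [-11, -11]
BINARY_OP // → -11 // -11 = 1. Stack: [1]
STORE_FAST v → v=1. Stack: []
LOAD_FAST v → push 1. Stack: [1]
LOAD_CONST → push 12. Stack: [1, 12]
BINARY_OP // → 1 // 12 = 0. Stack: [0]
STORE_FAST x → x=0. Stack: []
LOAD_CONST → push 4. Stack: [4]
STORE_FAST w → w=4. Stack: []
LOAD_CONST → push 1. Stack: [1]
LOAD_FAST w → push 4. Stack: [1, 4]
BINARY_OP - → 1 - 4 = -3. Stack: [-3]
STORE_FAST v → v=-3. Stack: []
LOAD_FAST w → push 4. Stack: [4]
RETURN_VALUE → return 4.

-3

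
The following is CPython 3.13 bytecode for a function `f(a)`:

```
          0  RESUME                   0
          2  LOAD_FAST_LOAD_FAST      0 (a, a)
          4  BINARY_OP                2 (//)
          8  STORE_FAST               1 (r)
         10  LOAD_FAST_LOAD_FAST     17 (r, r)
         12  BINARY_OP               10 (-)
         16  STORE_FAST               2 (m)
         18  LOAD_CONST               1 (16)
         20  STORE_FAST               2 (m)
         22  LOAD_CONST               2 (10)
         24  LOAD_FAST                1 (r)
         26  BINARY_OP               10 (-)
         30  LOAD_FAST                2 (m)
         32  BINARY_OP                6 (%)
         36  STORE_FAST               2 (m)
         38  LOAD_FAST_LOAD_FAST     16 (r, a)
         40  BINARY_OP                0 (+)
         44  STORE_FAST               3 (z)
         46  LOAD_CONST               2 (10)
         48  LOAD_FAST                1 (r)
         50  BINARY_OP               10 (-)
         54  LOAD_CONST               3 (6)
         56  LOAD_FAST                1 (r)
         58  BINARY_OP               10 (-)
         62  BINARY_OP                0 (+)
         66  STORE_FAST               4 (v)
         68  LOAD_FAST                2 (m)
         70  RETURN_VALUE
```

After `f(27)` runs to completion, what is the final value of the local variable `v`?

14

LOAD_FAST_LOAD_FAST a,a → push 27,27. Stack: [27, 27]
BINARY_OP // → 27 // 27 = 1. Stack: [1]
STORE_FAST r → r=1. Stack: []
LOAD_FAST_LOAD_FAST r,r → push 1,1. Stack: [1, 1]
BINARY_OP - → 1 - 1 = 0. Stack: [0]
STORE_FAST m → m=0. Stack: []
LOAD_CONST → push 16. Stack: [16]
STORE_FAST m → m=16. Stack: []
LOAD_CONST → push 10. Stack: [10]
LOAD_FAST r → push 1. Stack: [10, 1]
BINARY_OP - → 10 - 1 = 9. Stack: [9]
LOAD_FAST m → push 16. Stack: [9, 16]
BINARY_OP % → 9 % 16 = 9. Stack: [9]
STORE_FAST m → m=9. Stack: []
LOAD_FAST_LOAD_FAST r,a → push 1,27. Stack: [1, 27]
BINARY_OP + → 1 + 27 = 28. Stack: [28]
STORE_FAST z → z=28. Stack: []
LOAD_CONST → push 10. Stack: [10]
LOAD_FAST r → push 1. Stack: [10, 1]
BINARY_OP - → 10 - 1 = 9. Stack: [9]
LOAD_CONST → push 6. Stack: [9, 6]
LOAD_FAST r → push 1. Stack: [9, 6, 1]
BINARY_OP - → 6 - 1 = 5. Stack: [9, 5]
BINARY_OP + → 9 + 5 = 14. Stack: [14]
STORE_FAST v → v=14. Stack: []
LOAD_FAST m → push 9. Stack: [9]
RETURN_VALUE → return 9.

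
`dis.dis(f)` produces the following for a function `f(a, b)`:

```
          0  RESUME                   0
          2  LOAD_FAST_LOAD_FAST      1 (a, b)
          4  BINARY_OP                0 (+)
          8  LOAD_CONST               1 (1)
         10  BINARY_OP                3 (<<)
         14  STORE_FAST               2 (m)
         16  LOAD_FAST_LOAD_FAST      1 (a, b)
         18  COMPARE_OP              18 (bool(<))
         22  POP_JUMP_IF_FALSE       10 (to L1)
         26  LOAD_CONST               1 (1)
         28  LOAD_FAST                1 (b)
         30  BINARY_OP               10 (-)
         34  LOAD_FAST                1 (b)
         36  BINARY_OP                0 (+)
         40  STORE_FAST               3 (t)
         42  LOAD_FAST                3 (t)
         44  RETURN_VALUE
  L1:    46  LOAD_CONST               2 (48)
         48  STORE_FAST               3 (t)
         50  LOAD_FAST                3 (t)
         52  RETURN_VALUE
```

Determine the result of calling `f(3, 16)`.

LOAD_FAST_LOAD_FAST a,b → push 3,16. Stack: [3, 16]
BINARY_OP + → 3 + 16 = 19. Stack: [19]
LOAD_CONST → push 1. Stack: [19, 1]
BINARY_OP << → 19 << 1 = 38. Stack: [38]
STORE_FAST m → m=38. Stack: []
LOAD_FAST_LOAD_FAST a,b → push 3,16. Stack: [3, 16]
COMPARE_OP bool(<) → 3 vs 16 = True. Stack: [True]
POP_JUMP_IF_FALSE → pop True; no jump. Stack: []
LOAD_CONST → push 1. Stack: [1]
LOAD_FAST b → push 16. Stack: [1, 16]
BINARY_OP - → 1 - 16 = -15. Stack: [-15]
LOAD_FAST b → push 16. Stack: [-15, 16]
BINARY_OP + → -15 + 16 = 1. Stack: [1]
STORE_FAST t → t=1. Stack: []
LOAD_FAST t → push 1. Stack: [1]
RETURN_VALUE → return 1.

1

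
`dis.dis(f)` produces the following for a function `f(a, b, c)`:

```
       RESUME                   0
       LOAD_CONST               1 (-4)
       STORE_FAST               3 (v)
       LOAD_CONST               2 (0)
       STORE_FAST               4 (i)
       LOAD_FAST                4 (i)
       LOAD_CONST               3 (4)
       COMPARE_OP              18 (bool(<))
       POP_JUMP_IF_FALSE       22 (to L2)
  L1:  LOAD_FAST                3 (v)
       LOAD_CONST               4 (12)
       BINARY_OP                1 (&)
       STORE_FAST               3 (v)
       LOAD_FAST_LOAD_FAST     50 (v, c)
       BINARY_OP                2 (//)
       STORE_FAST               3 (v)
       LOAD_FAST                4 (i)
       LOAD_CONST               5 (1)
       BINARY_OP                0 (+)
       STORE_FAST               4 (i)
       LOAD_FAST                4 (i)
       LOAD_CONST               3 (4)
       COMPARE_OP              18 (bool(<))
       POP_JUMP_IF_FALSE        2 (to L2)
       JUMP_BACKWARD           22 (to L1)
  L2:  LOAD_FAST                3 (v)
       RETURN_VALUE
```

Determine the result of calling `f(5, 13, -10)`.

-2

LOAD_CONST → push -4
STORE_FAST v → v=-4
LOAD_CONST → push 0
STORE_FAST i → i=0
LOAD_FAST i → push 0
LOAD_CONST → push 4
COMPARE_OP bool(<) → 0 vs 4 = True
POP_JUMP_IF_FALSE → pop True; no jump
LOAD_FAST v → push -4
LOAD_CONST → push 12
BINARY_OP & → -4 & 12 = 12
STORE_FAST v → v=12
LOAD_FAST_LOAD_FAST v,c → push 12,-10
BINARY_OP // → 12 // -10 = -2
STORE_FAST v → v=-2
LOAD_FAST i → push 0
LOAD_CONST → push 1
BINARY_OP + → 0 + 1 = 1
STORE_FAST i → i=1
LOAD_FAST i → push 1
LOAD_CONST → push 4
COMPARE_OP bool(<) → 1 vs 4 = True
POP_JUMP_IF_FALSE → pop True; no jump
LOAD_FAST v → push -2
LOAD_CONST → push 12
BINARY_OP & → -2 & 12 = 12
STORE_FAST v → v=12
LOAD_FAST_LOAD_FAST v,c → push 12,-10
BINARY_OP // → 12 // -10 = -2
STORE_FAST v → v=-2
LOAD_FAST i → push 1
LOAD_CONST → push 1
BINARY_OP + → 1 + 1 = 2
STORE_FAST i → i=2
LOAD_FAST i → push 2
LOAD_CONST → push 4
COMPARE_OP bool(<) → 2 vs 4 = True
POP_JUMP_IF_FALSE → pop True; no jump
LOAD_FAST v → push -2
LOAD_CONST → push 12
BINARY_OP & → -2 & 12 = 12
STORE_FAST v → v=12
LOAD_FAST_LOAD_FAST v,c → push 12,-10
BINARY_OP // → 12 // -10 = -2
STORE_FAST v → v=-2
LOAD_FAST i → push 2
LOAD_CONST → push 1
BINARY_OP + → 2 + 1 = 3
STORE_FAST i → i=3
LOAD_FAST i → push 3
LOAD_CONST → push 4
COMPARE_OP bool(<) → 3 vs 4 = True
POP_JUMP_IF_FALSE → pop True; no jump
LOAD_FAST v → push -2
LOAD_CONST → push 12
BINARY_OP & → -2 & 12 = 12
STORE_FAST v → v=12
LOAD_FAST_LOAD_FAST v,c → push 12,-10
BINARY_OP // → 12 // -10 = -2
STORE_FAST v → v=-2
LOAD_FAST i → push 3
LOAD_CONST → push 1
BINARY_OP + → 3 + 1 = 4
STORE_FAST i → i=4
LOAD_FAST i → push 4
LOAD_CONST → push 4
COMPARE_OP bool(<) → 4 vs 4 = False
POP_JUMP_IF_FALSE → pop False; jump
LOAD_FAST v → push -2
RETURN_VALUE → return -2.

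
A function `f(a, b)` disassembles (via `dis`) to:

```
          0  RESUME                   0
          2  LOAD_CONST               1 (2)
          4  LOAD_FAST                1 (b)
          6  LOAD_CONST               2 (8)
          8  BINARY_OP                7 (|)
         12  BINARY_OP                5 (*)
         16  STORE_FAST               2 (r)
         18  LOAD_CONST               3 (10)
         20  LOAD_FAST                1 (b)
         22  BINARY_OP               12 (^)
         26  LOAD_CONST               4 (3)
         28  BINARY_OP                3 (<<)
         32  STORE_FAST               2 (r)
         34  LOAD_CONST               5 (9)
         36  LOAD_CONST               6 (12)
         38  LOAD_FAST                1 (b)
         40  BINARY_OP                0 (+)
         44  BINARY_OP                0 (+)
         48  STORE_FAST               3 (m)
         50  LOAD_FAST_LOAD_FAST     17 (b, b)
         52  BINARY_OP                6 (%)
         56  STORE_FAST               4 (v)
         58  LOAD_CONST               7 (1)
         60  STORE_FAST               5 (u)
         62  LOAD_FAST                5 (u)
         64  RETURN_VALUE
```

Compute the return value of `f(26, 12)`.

LOAD_CONST → push 2. Stack: [2]
LOAD_FAST b → push 12. Stack: [2, 12]
LOAD_CONST → push 8. Stack: [2, 12, 8]
BINARY_OP | → 12 | 8 = 12. Stack: [2, 12]
BINARY_OP * → 2 * 12 = 24. Stack: [24]
STORE_FAST r → r=24. Stack: []
LOAD_CONST → push 10. Stack: [10]
LOAD_FAST b → push 12. Stack: [10, 12]
BINARY_OP ^ → 10 ^ 12 = 6. Stack: [6]
LOAD_CONST → push 3. Stack: [6, 3]
BINARY_OP << → 6 << 3 = 48. Stack: [48]
STORE_FAST r → r=48. Stack: []
LOAD_CONST → push 9. Stack: [9]
LOAD_CONST → push 12. Stack: [9, 12]
LOAD_FAST b → push 12. Stack: [9, 12, 12]
BINARY_OP + → 12 + 12 = 24. Stack: [9, 24]
BINARY_OP + → 9 + 24 = 33. Stack: [33]
STORE_FAST m → m=33. Stack: []
LOAD_FAST_LOAD_FAST b,b → push 12,12. Stack: [12, 12]
BINARY_OP % → 12 % 12 = 0. Stack: [0]
STORE_FAST v → v=0. Stack: []
LOAD_CONST → push 1. Stack: [1]
STORE_FAST u → u=1. Stack: []
LOAD_FAST u → push 1. Stack: [1]
RETURN_VALUE → return 1.

1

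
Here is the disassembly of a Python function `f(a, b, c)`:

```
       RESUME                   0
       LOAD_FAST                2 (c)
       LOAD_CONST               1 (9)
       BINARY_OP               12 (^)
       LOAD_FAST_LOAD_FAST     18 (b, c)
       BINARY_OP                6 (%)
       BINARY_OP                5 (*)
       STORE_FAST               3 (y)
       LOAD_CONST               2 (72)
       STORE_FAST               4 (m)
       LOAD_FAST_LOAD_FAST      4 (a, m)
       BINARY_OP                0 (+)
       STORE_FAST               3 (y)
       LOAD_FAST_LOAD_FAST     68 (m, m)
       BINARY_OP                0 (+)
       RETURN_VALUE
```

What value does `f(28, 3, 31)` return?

LOAD_FAST c → push 31. Stack: [31]
LOAD_CONST → push 9. Stack: [31, 9]
BINARY_OP ^ → 31 ^ 9 = 22. Stack: [22]
LOAD_FAST_LOAD_FAST b,c → push 3,31. Stack: [22, 3, 31]
BINARY_OP % → 3 % 31 = 3. Stack: [22, 3]
BINARY_OP * → 22 * 3 = 66. Stack: [66]
STORE_FAST y → y=66. Stack: []
LOAD_CONST → push 72. Stack: [72]
STORE_FAST m → m=72. Stack: []
LOAD_FAST_LOAD_FAST a,m → push 28,72. Stack: [28, 72]
BINARY_OP + → 28 + 72 = 100. Stack: [100]
STORE_FAST y → y=100. Stack: []
LOAD_FAST_LOAD_FAST m,m → push 72,72. Stack: [72, 72]
BINARY_OP + → 72 + 72 = 144. Stack: [144]
RETURN_VALUE → return 144.

144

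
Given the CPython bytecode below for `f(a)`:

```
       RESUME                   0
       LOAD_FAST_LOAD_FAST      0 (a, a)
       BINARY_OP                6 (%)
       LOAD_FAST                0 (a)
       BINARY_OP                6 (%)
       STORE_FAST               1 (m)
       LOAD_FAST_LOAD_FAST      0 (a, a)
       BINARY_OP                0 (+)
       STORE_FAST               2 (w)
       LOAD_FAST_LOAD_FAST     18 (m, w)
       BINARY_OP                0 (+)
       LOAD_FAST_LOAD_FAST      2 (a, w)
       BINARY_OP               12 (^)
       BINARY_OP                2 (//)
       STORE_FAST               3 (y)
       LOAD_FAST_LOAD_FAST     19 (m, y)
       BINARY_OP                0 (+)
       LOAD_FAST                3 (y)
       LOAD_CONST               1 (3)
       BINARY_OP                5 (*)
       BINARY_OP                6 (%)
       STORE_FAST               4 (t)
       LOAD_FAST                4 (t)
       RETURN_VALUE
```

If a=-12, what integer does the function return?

LOAD_FAST_LOAD_FAST a,a → push -12,-12. Stack: [-12, -12]
BINARY_OP % → -12 % -12 = 0. Stack: [0]
LOAD_FAST a → push -12. Stack: [0, -12]
BINARY_OP % → 0 % -12 = 0. Stack: [0]
STORE_FAST m → m=0. Stack: []
LOAD_FAST_LOAD_FAST a,a → push -12,-12. Stack: [-12, -12]
BINARY_OP + → -12 + -12 = -24. Stack: [-24]
STORE_FAST w → w=-24. Stack: []
LOAD_FAST_LOAD_FAST m,w → push 0,-24. Stack: [0, -24]
BINARY_OP + → 0 + -24 = -24. Stack: [-24]
LOAD_FAST_LOAD_FAST a,w → push -12,-24. Stack: [-24, -12, -24]
BINARY_OP ^ → -12 ^ -24 = 28. Stack: [-24, 28]
BINARY_OP // → -24 // 28 = -1. Stack: [-1]
STORE_FAST y → y=-1. Stack: []
LOAD_FAST_LOAD_FAST m,y → push 0,-1. Stack: [0, -1]
BINARY_OP + → 0 + -1 = -1. Stack: [-1]
LOAD_FAST y → push -1. Stack: [-1, -1]
LOAD_CONST → push 3. Stack: [-1, -1, 3]
BINARY_OP * → -1 * 3 = -3. Stack: [-1, -3]
BINARY_OP % → -1 % -3 = -1. Stack: [-1]
STORE_FAST t → t=-1. Stack: []
LOAD_FAST t → push -1. Stack: [-1]
RETURN_VALUE → return -1.

-1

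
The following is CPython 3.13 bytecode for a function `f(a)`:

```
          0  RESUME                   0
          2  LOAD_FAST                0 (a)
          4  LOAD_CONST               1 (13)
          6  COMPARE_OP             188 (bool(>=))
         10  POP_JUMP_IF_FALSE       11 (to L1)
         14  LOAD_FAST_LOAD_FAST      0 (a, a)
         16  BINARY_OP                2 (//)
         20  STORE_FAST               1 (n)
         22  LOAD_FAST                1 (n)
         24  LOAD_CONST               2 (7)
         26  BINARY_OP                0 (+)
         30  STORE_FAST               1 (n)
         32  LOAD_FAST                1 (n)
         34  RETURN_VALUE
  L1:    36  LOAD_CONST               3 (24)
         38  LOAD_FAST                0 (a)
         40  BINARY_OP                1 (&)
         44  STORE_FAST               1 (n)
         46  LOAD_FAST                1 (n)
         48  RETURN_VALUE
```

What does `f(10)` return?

LOAD_FAST a → push 10. Stack: [10]
LOAD_CONST → push 13. Stack: [10, 13]
COMPARE_OP bool(>=) → 10 vs 13 = False. Stack: [False]
POP_JUMP_IF_FALSE → pop False; jump. Stack: []
LOAD_CONST → push 24. Stack: [24]
LOAD_FAST a → push 10. Stack: [24, 10]
BINARY_OP & → 24 & 10 = 8. Stack: [8]
STORE_FAST n → n=8. Stack: []
LOAD_FAST n → push 8. Stack: [8]
RETURN_VALUE → return 8.

8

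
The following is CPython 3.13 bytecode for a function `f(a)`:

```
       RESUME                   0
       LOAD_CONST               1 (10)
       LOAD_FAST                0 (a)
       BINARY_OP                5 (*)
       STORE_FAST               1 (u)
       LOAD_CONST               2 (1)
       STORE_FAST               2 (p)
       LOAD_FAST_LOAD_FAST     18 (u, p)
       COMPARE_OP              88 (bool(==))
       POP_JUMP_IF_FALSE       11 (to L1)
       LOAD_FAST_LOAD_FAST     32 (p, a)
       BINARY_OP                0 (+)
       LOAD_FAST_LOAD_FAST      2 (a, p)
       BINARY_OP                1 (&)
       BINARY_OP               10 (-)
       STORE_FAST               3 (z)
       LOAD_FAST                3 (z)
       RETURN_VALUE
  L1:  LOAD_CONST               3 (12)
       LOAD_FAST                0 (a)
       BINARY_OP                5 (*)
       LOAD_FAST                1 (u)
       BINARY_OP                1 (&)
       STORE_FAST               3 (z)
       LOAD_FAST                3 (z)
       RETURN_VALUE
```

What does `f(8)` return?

64

LOAD_CONST → push 10. Stack: [10]
LOAD_FAST a → push 8. Stack: [10, 8]
BINARY_OP * → 10 * 8 = 80. Stack: [80]
STORE_FAST u → u=80. Stack: []
LOAD_CONST → push 1. Stack: [1]
STORE_FAST p → p=1. Stack: []
LOAD_FAST_LOAD_FAST u,p → push 80,1. Stack: [80, 1]
COMPARE_OP bool(==) → 80 vs 1 = False. Stack: [False]
POP_JUMP_IF_FALSE → pop False; jump. Stack: []
LOAD_CONST → push 12. Stack: [12]
LOAD_FAST a → push 8. Stack: [12, 8]
BINARY_OP * → 12 * 8 = 96. Stack: [96]
LOAD_FAST u → push 80. Stack: [96, 80]
BINARY_OP & → 96 & 80 = 64. Stack: [64]
STORE_FAST z → z=64. Stack: []
LOAD_FAST z → push 64. Stack: [64]
RETURN_VALUE → return 64.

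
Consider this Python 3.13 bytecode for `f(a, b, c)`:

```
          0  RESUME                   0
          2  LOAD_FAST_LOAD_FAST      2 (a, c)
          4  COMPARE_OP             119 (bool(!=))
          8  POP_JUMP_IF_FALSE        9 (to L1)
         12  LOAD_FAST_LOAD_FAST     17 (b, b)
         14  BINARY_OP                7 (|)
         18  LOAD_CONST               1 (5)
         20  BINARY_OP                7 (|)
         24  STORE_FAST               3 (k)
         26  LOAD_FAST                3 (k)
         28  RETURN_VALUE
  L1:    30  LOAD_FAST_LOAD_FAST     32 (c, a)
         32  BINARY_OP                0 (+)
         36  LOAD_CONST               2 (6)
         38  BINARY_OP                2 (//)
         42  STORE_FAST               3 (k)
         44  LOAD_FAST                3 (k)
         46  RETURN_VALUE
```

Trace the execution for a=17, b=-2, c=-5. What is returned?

-1

LOAD_FAST_LOAD_FAST a,c → push 17,-5. Stack: [17, -5]
COMPARE_OP bool(!=) → 17 vs -5 = True. Stack: [True]
POP_JUMP_IF_FALSE → pop True; no jump. Stack: []
LOAD_FAST_LOAD_FAST b,b → push -2,-2. Stack: [-2, -2]
BINARY_OP | → -2 | -2 = -2. Stack: [-2]
LOAD_CONST → push 5. Stack: [-2, 5]
BINARY_OP | → -2 | 5 = -1. Stack: [-1]
STORE_FAST k → k=-1. Stack: []
LOAD_FAST k → push -1. Stack: [-1]
RETURN_VALUE → return -1.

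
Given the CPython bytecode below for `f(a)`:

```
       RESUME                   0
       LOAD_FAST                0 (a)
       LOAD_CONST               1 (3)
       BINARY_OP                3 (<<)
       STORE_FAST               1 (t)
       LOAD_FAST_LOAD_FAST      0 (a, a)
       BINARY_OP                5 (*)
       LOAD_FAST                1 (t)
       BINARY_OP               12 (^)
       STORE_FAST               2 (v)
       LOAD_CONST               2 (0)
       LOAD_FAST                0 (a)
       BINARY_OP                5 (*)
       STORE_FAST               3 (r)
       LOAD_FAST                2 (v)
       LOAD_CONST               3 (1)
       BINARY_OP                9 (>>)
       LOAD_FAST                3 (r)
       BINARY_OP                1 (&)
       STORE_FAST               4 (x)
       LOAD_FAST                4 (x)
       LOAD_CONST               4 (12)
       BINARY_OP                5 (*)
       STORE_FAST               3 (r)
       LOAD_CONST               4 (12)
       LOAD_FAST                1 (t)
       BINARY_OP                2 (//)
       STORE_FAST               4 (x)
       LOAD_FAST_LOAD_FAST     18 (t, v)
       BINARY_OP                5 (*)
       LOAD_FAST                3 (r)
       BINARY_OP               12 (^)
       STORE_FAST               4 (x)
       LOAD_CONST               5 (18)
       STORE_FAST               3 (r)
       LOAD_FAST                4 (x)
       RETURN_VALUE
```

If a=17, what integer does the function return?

LOAD_FAST a → push 17. Stack: [17]
LOAD_CONST → push 3. Stack: [17, 3]
BINARY_OP << → 17 << 3 = 136. Stack: [136]
STORE_FAST t → t=136. Stack: []
LOAD_FAST_LOAD_FAST a,a → push 17,17. Stack: [17, 17]
BINARY_OP * → 17 * 17 = 289. Stack: [289]
LOAD_FAST t → push 136. Stack: [289, 136]
BINARY_OP ^ → 289 ^ 136 = 425. Stack: [425]
STORE_FAST v → v=425. Stack: []
LOAD_CONST → push 0. Stack: [0]
LOAD_FAST a → push 17. Stack: [0, 17]
BINARY_OP * → 0 * 17 = 0. Stack: [0]
STORE_FAST r → r=0. Stack: []
LOAD_FAST v → push 425. Stack: [425]
LOAD_CONST → push 1. Stack: [425, 1]
BINARY_OP >> → 425 >> 1 = 212. Stack: [212]
LOAD_FAST r → push 0. Stack: [212, 0]
BINARY_OP & → 212 & 0 = 0. Stack: [0]
STORE_FAST x → x=0. Stack: []
LOAD_FAST x → push 0. Stack: [0]
LOAD_CONST → push 12. Stack: [0, 12]
BINARY_OP * → 0 * 12 = 0. Stack: [0]
STORE_FAST r → r=0. Stack: []
LOAD_CONST → push 12. Stack: [12]
LOAD_FAST t → push 136. Stack: [12, 136]
BINARY_OP // → 12 // 136 = 0. Stack: [0]
STORE_FAST x → x=0. Stack: []
LOAD_FAST_LOAD_FAST t,v → push 136,425. Stack: [136, 425]
BINARY_OP * → 136 * 425 = 57800. Stack: [57800]
LOAD_FAST r → push 0. Stack: [57800, 0]
BINARY_OP ^ → 57800 ^ 0 = 57800. Stack: [57800]
STORE_FAST x → x=57800. Stack: []
LOAD_CONST → push 18. Stack: [18]
STORE_FAST r → r=18. Stack: []
LOAD_FAST x → push 57800. Stack: [57800]
RETURN_VALUE → return 57800.

57800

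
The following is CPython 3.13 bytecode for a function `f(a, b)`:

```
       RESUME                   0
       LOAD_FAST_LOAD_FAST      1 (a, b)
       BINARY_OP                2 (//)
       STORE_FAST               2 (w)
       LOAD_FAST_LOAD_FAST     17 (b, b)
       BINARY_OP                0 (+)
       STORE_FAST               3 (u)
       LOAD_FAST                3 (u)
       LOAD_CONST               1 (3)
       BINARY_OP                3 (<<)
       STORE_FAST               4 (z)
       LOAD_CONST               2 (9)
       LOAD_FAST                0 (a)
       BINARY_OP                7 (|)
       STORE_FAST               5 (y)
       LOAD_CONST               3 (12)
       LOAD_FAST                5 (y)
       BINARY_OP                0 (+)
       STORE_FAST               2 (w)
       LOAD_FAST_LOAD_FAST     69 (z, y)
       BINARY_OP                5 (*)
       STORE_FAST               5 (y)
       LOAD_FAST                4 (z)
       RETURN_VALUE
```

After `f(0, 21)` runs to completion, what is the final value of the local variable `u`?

LOAD_FAST_LOAD_FAST a,b → push 0,21. Stack: [0, 21]
BINARY_OP // → 0 // 21 = 0. Stack: [0]
STORE_FAST w → w=0. Stack: []
LOAD_FAST_LOAD_FAST b,b → push 21,21. Stack: [21, 21]
BINARY_OP + → 21 + 21 = 42. Stack: [42]
STORE_FAST u → u=42. Stack: []
LOAD_FAST u → push 42. Stack: [42]
LOAD_CONST → push 3. Stack: [42, 3]
BINARY_OP << → 42 << 3 = 336. Stack: [336]
STORE_FAST z → z=336. Stack: []
LOAD_CONST → push 9. Stack: [9]
LOAD_FAST a → push 0. Stack: [9, 0]
BINARY_OP | → 9 | 0 = 9. Stack: [9]
STORE_FAST y → y=9. Stack: []
LOAD_CONST → push 12. Stack: [12]
LOAD_FAST y → push 9. Stack: [12, 9]
BINARY_OP + → 12 + 9 = 21. Stack: [21]
STORE_FAST w → w=21. Stack: []
LOAD_FAST_LOAD_FAST z,y → push 336,9. Stack: [336, 9]
BINARY_OP * → 336 * 9 = 3024. Stack: [3024]
STORE_FAST y → y=3024. Stack: []
LOAD_FAST z → push 336. Stack: [336]
RETURN_VALUE → return 336.

42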